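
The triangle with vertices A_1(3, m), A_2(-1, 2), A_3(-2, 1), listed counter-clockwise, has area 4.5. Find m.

The doubled signed area Σ (x_i y_{i+1} − x_{i+1} y_i) is linear in m.
With m=0 it equals 6; the coefficient of m is -1 (from the two edges through A_1).
So -1·m + 6 = 2·4.5 = 9 ⇒ m = -3.

-3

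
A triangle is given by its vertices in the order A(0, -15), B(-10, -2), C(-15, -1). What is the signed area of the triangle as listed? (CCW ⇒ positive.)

Σ = (-150) + (-20) + (225) = 55
Signed area = Σ/2 = 27.5 (positive ⇒ counter-clockwise traversal).

27.5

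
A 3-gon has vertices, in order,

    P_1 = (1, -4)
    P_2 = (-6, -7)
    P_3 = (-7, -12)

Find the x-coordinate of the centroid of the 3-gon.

Apply Gauss's area formula. First the cross-terms c_i = x_i·y_{i+1} − x_{i+1}·y_i:
  -31, 23, 40  ⇒  2A = 32, A = 16.
Then Σ (x_i + x_{i+1})·c_i = -384, so x̄ = -384 / (6·16) = -4.

-4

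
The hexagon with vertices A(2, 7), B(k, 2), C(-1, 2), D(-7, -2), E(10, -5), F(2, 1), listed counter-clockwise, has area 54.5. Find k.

The doubled signed area Σ (x_i y_{i+1} − x_{i+1} y_i) is linear in k.
With k=0 it equals 109; the coefficient of k is -5 (from the two edges through B).
So -5·k + 109 = 2·54.5 = 109 ⇒ k = 0.

0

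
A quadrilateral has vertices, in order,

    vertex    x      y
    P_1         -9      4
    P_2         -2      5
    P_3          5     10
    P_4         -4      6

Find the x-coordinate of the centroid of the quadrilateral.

Apply the shoelace formula. First the cross-terms c_i = x_i·y_{i+1} − x_{i+1}·y_i:
  -37, -45, 70, 38  ⇒  2A = 26, A = 13.
Then Σ (x_i + x_{i+1})·c_i = -152, so x̄ = -152 / (6·13) = -76/39.

-76/39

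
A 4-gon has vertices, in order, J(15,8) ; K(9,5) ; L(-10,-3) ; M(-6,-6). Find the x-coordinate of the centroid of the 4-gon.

-49/66

Apply the surveyor's formula. First the cross-terms c_i = x_i·y_{i+1} − x_{i+1}·y_i:
  3, 23, 42, 42  ⇒  2A = 110, A = 55.
Then Σ (x_i + x_{i+1})·c_i = -245, so x̄ = -245 / (6·55) = -49/66.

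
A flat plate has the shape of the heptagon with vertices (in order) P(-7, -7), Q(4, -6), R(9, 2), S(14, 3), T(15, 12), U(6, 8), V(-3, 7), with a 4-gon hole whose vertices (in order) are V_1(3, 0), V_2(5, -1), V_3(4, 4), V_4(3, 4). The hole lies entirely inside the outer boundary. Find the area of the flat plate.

Outer boundary:
Apply the shoelace (surveyor's) formula: 2A = Σ (x_i·y_{i+1} − x_{i+1}·y_i), indices taken mod 7.
Σ = (70) + (62) + (-1) + (123) + (48) + (66) + (70) = 438
Area = |Σ|/2 = 219.
Hole:
Apply the surveyor's formula: 2A = Σ (x_i·y_{i+1} − x_{i+1}·y_i), indices taken mod 4.
Σ = (-3) + (24) + (4) + (-12) = 13
Area = |Σ|/2 = 6.5.
Net area = 219 − 6.5 = 212.5.

212.5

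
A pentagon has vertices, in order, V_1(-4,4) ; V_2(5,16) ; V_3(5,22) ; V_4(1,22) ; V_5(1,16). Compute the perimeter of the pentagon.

|V_1V_2| = √((9)² + (12)²) = √225 = 15
|V_2V_3| = √((0)² + (6)²) = √36 = 6
|V_3V_4| = √((-4)² + (0)²) = √16 = 4
|V_4V_5| = √((0)² + (-6)²) = √36 = 6
|V_5V_1| = √((-5)² + (-12)²) = √169 = 13
Perimeter = 15 + 6 + 4 + 6 + 13 = 44.

44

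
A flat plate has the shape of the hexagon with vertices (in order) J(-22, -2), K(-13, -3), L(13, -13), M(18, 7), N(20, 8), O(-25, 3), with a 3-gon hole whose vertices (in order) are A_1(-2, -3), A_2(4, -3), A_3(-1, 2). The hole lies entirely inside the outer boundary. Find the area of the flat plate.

Outer boundary:
Apply Gauss's area formula: 2A = Σ (x_i·y_{i+1} − x_{i+1}·y_i), indices taken mod 6.
J→K: (-22)(-3) − (-13)(-2) = 40
K→L: (-13)(-13) − (13)(-3) = 208
L→M: (13)(7) − (18)(-13) = 325
M→N: (18)(8) − (20)(7) = 4
N→O: (20)(3) − (-25)(8) = 260
O→J: (-25)(-2) − (-22)(3) = 116
Σ = 953
Area = |Σ|/2 = 476.5.
Hole:
Apply the surveyor's formula: 2A = Σ (x_i·y_{i+1} − x_{i+1}·y_i), indices taken mod 3.
Σ = (18) + (5) + (7) = 30
Area = |Σ|/2 = 15.
Net area = 476.5 − 15 = 461.5.

461.5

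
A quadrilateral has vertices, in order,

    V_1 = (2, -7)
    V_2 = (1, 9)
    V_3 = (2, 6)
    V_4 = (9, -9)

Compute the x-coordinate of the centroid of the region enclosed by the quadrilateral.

4

Apply the surveyor's formula. First the cross-terms c_i = x_i·y_{i+1} − x_{i+1}·y_i:
  25, -12, -72, -45  ⇒  2A = -104, A = -52.
Then Σ (x_i + x_{i+1})·c_i = -1248, so x̄ = -1248 / (6·(-52)) = 4.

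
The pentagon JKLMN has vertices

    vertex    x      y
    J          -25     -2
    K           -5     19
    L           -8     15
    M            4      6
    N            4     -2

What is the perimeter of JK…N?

86

|JK| = √((20)² + (21)²) = √841 = 29
|KL| = √((-3)² + (-4)²) = √25 = 5
|LM| = √((12)² + (-9)²) = √225 = 15
|MN| = √((0)² + (-8)²) = √64 = 8
|NJ| = √((-29)² + (0)²) = √841 = 29
Perimeter = 29 + 5 + 15 + 8 + 29 = 86.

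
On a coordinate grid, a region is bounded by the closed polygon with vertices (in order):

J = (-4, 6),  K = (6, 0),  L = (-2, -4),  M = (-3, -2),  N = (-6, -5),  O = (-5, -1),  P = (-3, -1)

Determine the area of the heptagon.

Apply the shoelace (surveyor's) formula: 2A = Σ (x_i·y_{i+1} − x_{i+1}·y_i), indices taken mod 7.
Cross-terms: -36, -24, -8, 3, -19, 2, -22  ⇒  Σ = -104
Area = |Σ|/2 = 52.

52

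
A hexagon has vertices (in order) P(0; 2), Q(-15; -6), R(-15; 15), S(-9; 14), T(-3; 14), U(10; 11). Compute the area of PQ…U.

298.5

Σ = (30) + (-315) + (-75) + (-84) + (-173) + (20) = -597
Area = |Σ|/2 = 298.5.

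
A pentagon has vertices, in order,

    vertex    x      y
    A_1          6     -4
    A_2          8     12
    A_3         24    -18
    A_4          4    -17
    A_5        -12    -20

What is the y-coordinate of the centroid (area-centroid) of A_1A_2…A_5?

Apply the shoelace (surveyor's) formula. First the cross-terms c_i = x_i·y_{i+1} − x_{i+1}·y_i:
  104, -432, -336, -284, 168  ⇒  2A = -780, A = -390.
Then Σ (y_i + y_{i+1})·c_i = 21660, so ȳ = 21660 / (6·(-390)) = -361/39.

-361/39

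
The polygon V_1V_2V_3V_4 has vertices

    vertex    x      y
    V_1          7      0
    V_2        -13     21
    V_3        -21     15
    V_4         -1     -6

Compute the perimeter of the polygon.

|V_1V_2| = √((-20)² + (21)²) = √841 = 29
|V_2V_3| = √((-8)² + (-6)²) = √100 = 10
|V_3V_4| = √((20)² + (-21)²) = √841 = 29
|V_4V_1| = √((8)² + (6)²) = √100 = 10
Perimeter = 29 + 10 + 29 + 10 = 78.

78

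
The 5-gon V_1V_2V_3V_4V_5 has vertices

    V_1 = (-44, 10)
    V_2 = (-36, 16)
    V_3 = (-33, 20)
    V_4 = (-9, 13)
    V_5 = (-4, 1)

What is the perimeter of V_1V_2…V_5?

|V_1V_2| = √((8)² + (6)²) = √100 = 10
|V_2V_3| = √((3)² + (4)²) = √25 = 5
|V_3V_4| = √((24)² + (-7)²) = √625 = 25
|V_4V_5| = √((5)² + (-12)²) = √169 = 13
|V_5V_1| = √((-40)² + (9)²) = √1681 = 41
Perimeter = 10 + 5 + 25 + 13 + 41 = 94.

94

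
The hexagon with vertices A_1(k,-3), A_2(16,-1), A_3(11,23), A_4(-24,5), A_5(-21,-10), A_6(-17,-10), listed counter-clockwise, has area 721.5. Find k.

Write out the shoelace sum; only the two edges meeting at A_1 involve k:
2·Area = [((-17)·(-3) − k·(-10)) + (k·(-1) − 16·(-3))] + 1371
       = 9·k + 1470 = 1443
⇒ k = -3.

-3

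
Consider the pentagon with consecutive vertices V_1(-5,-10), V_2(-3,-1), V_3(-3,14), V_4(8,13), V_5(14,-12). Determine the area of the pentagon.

349.5

Σ = (-25) + (-45) + (-151) + (-278) + (-200) = -699
Area = |Σ|/2 = 349.5.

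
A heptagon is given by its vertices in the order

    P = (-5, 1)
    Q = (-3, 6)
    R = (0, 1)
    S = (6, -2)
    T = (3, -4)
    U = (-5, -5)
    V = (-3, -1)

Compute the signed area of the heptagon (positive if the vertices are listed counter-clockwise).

-53.5

Apply the shoelace formula: 2A = Σ (x_i·y_{i+1} − x_{i+1}·y_i), indices taken mod 7.
Σ = (-27) + (-3) + (-6) + (-18) + (-35) + (-10) + (-8) = -107
Signed area = Σ/2 = -53.5 (negative ⇒ clockwise traversal).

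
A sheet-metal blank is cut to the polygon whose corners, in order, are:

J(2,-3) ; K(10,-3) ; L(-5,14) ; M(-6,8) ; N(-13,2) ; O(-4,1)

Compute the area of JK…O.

145

Apply the shoelace (surveyor's) formula: 2A = Σ (x_i·y_{i+1} − x_{i+1}·y_i), indices taken mod 6.
Σ = (24) + (125) + (44) + (92) + (-5) + (10) = 290
Area = |Σ|/2 = 145.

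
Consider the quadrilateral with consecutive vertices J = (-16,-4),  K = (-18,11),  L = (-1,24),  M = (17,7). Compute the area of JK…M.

Apply Gauss's area formula: 2A = Σ (x_i·y_{i+1} − x_{i+1}·y_i), indices taken mod 4.
Σ = (-248) + (-421) + (-415) + (44) = -1040
Area = |Σ|/2 = 520.

520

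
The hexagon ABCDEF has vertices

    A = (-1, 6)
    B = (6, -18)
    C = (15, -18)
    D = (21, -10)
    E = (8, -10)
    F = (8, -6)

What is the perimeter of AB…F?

76

|AB| = √((7)² + (-24)²) = √625 = 25
|BC| = √((9)² + (0)²) = √81 = 9
|CD| = √((6)² + (8)²) = √100 = 10
|DE| = √((-13)² + (0)²) = √169 = 13
|EF| = √((0)² + (4)²) = √16 = 4
|FA| = √((-9)² + (12)²) = √225 = 15
Perimeter = 25 + 9 + 10 + 13 + 4 + 15 = 76.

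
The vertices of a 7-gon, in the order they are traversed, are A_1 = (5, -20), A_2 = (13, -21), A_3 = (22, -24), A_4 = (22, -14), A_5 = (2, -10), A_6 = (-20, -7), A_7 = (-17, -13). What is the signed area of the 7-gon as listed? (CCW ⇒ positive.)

332.5

Apply Gauss's area formula: 2A = Σ (x_i·y_{i+1} − x_{i+1}·y_i), indices taken mod 7.
Cross-terms: 155, 150, 220, -192, -214, 141, 405  ⇒  Σ = 665
Signed area = Σ/2 = 332.5 (positive ⇒ counter-clockwise traversal).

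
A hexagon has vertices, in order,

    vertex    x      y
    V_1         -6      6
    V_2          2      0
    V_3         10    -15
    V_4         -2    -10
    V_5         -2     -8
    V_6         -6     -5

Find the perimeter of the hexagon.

58

|V_1V_2| = √((8)² + (-6)²) = √100 = 10
|V_2V_3| = √((8)² + (-15)²) = √289 = 17
|V_3V_4| = √((-12)² + (5)²) = √169 = 13
|V_4V_5| = √((0)² + (2)²) = √4 = 2
|V_5V_6| = √((-4)² + (3)²) = √25 = 5
|V_6V_1| = √((0)² + (11)²) = √121 = 11
Perimeter = 10 + 17 + 13 + 2 + 5 + 11 = 58.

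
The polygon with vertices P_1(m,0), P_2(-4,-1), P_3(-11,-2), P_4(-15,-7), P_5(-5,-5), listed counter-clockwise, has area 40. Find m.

The doubled signed area Σ (x_i y_{i+1} − x_{i+1} y_i) is linear in m.
With m=0 it equals 84; the coefficient of m is 4 (from the two edges through P_1).
So 4·m + 84 = 2·40 = 80 ⇒ m = -1.

-1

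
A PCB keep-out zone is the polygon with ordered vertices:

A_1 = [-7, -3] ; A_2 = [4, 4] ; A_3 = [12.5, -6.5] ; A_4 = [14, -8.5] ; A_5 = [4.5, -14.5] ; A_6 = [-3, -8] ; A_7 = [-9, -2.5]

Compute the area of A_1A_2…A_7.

203.25

A_1→A_2: (-7)(4) − (4)(-3) = -16
A_2→A_3: (4)(-6.5) − (12.5)(4) = -76
A_3→A_4: (12.5)(-8.5) − (14)(-6.5) = -15.25
A_4→A_5: (14)(-14.5) − (4.5)(-8.5) = -164.75
A_5→A_6: (4.5)(-8) − (-3)(-14.5) = -79.5
A_6→A_7: (-3)(-2.5) − (-9)(-8) = -64.5
A_7→A_1: (-9)(-3) − (-7)(-2.5) = 9.5
Σ = -406.5
Area = |Σ|/2 = 203.25.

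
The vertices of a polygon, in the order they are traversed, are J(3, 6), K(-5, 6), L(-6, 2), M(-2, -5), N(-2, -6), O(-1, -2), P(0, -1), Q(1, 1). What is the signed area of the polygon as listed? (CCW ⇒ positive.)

56.5

Apply the shoelace (surveyor's) formula: 2A = Σ (x_i·y_{i+1} − x_{i+1}·y_i), indices taken mod 8.
Σ = (48) + (26) + (34) + (2) + (-2) + (1) + (1) + (3) = 113
Signed area = Σ/2 = 56.5 (positive ⇒ counter-clockwise traversal).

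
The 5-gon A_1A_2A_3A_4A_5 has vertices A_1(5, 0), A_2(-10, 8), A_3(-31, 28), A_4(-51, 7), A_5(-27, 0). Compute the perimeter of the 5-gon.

|A_1A_2| = √((-15)² + (8)²) = √289 = 17
|A_2A_3| = √((-21)² + (20)²) = √841 = 29
|A_3A_4| = √((-20)² + (-21)²) = √841 = 29
|A_4A_5| = √((24)² + (-7)²) = √625 = 25
|A_5A_1| = √((32)² + (0)²) = √1024 = 32
Perimeter = 17 + 29 + 29 + 25 + 32 = 132.

132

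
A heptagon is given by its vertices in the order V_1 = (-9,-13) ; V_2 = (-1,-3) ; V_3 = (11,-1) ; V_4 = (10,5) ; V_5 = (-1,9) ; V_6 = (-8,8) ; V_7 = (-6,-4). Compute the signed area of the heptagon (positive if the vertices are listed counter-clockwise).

Cross-terms: 14, 34, 65, 95, 64, 80, 42  ⇒  Σ = 394
Signed area = Σ/2 = 197 (positive ⇒ counter-clockwise traversal).

197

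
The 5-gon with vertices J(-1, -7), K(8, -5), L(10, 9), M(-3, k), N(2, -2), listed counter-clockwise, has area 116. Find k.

The doubled signed area Σ (x_i y_{i+1} − x_{i+1} y_i) is linear in k.
With k=0 it equals 200; the coefficient of k is 8 (from the two edges through M).
So 8·k + 200 = 2·116 = 232 ⇒ k = 4.

4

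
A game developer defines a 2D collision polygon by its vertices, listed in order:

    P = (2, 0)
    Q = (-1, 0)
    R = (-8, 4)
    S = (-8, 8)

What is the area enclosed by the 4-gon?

26

Apply the surveyor's formula: 2A = Σ (x_i·y_{i+1} − x_{i+1}·y_i), indices taken mod 4.
Σ = (0) + (-4) + (-32) + (-16) = -52
Area = |Σ|/2 = 26.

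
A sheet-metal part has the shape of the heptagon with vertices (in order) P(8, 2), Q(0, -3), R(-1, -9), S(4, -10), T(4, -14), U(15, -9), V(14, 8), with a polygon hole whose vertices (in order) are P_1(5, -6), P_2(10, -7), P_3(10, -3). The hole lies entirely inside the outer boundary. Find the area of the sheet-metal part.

Outer boundary:
Apply the shoelace (surveyor's) formula: 2A = Σ (x_i·y_{i+1} − x_{i+1}·y_i), indices taken mod 7.
P→Q: (8)(-3) − (0)(2) = -24
Q→R: (0)(-9) − (-1)(-3) = -3
R→S: (-1)(-10) − (4)(-9) = 46
S→T: (4)(-14) − (4)(-10) = -16
T→U: (4)(-9) − (15)(-14) = 174
U→V: (15)(8) − (14)(-9) = 246
V→P: (14)(2) − (8)(8) = -36
Σ = 387
Area = |Σ|/2 = 193.5.
Hole:
Apply Gauss's area formula: 2A = Σ (x_i·y_{i+1} − x_{i+1}·y_i), indices taken mod 3.
Cross-terms: 25, 40, -45  ⇒  Σ = 20
Area = |Σ|/2 = 10.
Net area = 193.5 − 10 = 183.5.

183.5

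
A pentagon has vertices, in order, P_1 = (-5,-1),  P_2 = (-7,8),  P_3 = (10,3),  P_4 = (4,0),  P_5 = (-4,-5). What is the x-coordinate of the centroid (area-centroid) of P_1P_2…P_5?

-94/201

Apply the surveyor's formula. First the cross-terms c_i = x_i·y_{i+1} − x_{i+1}·y_i:
  -47, -101, -12, -20, -21  ⇒  2A = -201, A = -100.5.
Then Σ (x_i + x_{i+1})·c_i = 282, so x̄ = 282 / (6·(-100.5)) = -94/201.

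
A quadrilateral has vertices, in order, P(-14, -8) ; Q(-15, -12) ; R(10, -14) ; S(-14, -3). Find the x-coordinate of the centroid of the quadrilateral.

-683/111

Apply Gauss's area formula. First the cross-terms c_i = x_i·y_{i+1} − x_{i+1}·y_i:
  48, 330, -226, 70  ⇒  2A = 222, A = 111.
Then Σ (x_i + x_{i+1})·c_i = -4098, so x̄ = -4098 / (6·111) = -683/111.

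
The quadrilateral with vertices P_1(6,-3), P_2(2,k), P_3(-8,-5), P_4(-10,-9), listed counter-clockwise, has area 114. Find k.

9

The doubled signed area Σ (x_i y_{i+1} − x_{i+1} y_i) is linear in k.
With k=0 it equals 102; the coefficient of k is 14 (from the two edges through P_2).
So 14·k + 102 = 2·114 = 228 ⇒ k = 9.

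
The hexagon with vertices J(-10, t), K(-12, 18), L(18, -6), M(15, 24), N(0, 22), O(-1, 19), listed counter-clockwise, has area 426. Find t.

Write out the shoelace sum; only the two edges meeting at J involve t:
2·Area = [((-1)·t − (-10)·19) + ((-10)·18 − (-12)·t)] + 622
       = 11·t + 632 = 852
⇒ t = 20.

20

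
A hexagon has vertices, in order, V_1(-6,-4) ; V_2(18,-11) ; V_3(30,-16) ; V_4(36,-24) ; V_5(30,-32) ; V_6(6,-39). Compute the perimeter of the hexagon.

120

|V_1V_2| = √((24)² + (-7)²) = √625 = 25
|V_2V_3| = √((12)² + (-5)²) = √169 = 13
|V_3V_4| = √((6)² + (-8)²) = √100 = 10
|V_4V_5| = √((-6)² + (-8)²) = √100 = 10
|V_5V_6| = √((-24)² + (-7)²) = √625 = 25
|V_6V_1| = √((-12)² + (35)²) = √1369 = 37
Perimeter = 25 + 13 + 10 + 10 + 25 + 37 = 120.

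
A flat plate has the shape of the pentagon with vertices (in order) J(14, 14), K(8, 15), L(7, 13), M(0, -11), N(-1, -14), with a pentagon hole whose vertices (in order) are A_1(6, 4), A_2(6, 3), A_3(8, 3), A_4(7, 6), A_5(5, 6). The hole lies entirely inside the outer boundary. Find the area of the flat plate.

90

Outer boundary:
Apply the shoelace formula: 2A = Σ (x_i·y_{i+1} − x_{i+1}·y_i), indices taken mod 5.
Cross-terms: 98, -1, -77, -11, 182  ⇒  Σ = 191
Area = |Σ|/2 = 95.5.
Hole:
Σ = (-6) + (-6) + (27) + (12) + (-16) = 11
Area = |Σ|/2 = 5.5.
Net area = 95.5 − 5.5 = 90.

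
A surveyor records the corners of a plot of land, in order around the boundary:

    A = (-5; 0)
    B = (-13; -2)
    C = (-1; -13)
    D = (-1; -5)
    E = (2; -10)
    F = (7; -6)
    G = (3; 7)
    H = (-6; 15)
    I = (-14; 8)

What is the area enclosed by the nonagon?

301.5

A→B: (-5)(-2) − (-13)(0) = 10
B→C: (-13)(-13) − (-1)(-2) = 167
C→D: (-1)(-5) − (-1)(-13) = -8
D→E: (-1)(-10) − (2)(-5) = 20
E→F: (2)(-6) − (7)(-10) = 58
F→G: (7)(7) − (3)(-6) = 67
G→H: (3)(15) − (-6)(7) = 87
H→I: (-6)(8) − (-14)(15) = 162
I→A: (-14)(0) − (-5)(8) = 40
Σ = 603
Area = |Σ|/2 = 301.5.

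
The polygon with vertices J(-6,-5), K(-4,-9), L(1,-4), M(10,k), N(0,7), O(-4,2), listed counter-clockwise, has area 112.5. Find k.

The doubled signed area Σ (x_i y_{i+1} − x_{i+1} y_i) is linear in k.
With k=0 it equals 229; the coefficient of k is 1 (from the two edges through M).
So 1·k + 229 = 2·112.5 = 225 ⇒ k = -4.

-4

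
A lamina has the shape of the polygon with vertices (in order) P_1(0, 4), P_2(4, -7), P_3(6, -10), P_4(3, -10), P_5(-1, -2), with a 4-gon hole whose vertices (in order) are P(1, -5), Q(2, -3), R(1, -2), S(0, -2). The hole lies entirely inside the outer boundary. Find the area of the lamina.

29

Outer boundary:
Apply Gauss's area formula: 2A = Σ (x_i·y_{i+1} − x_{i+1}·y_i), indices taken mod 5.
Σ = (-16) + (2) + (-30) + (-16) + (-4) = -64
Area = |Σ|/2 = 32.
Hole:
Apply the surveyor's formula: 2A = Σ (x_i·y_{i+1} − x_{i+1}·y_i), indices taken mod 4.
Cross-terms: 7, -1, -2, 2  ⇒  Σ = 6
Area = |Σ|/2 = 3.
Net area = 32 − 3 = 29.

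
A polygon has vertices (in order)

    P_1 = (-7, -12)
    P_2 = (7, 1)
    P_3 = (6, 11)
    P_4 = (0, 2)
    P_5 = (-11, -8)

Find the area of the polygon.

129

Cross-terms: 77, 71, 12, 22, 76  ⇒  Σ = 258
Area = |Σ|/2 = 129.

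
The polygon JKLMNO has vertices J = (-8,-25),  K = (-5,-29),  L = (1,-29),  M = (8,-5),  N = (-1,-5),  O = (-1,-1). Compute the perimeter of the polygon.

74

|JK| = √((3)² + (-4)²) = √25 = 5
|KL| = √((6)² + (0)²) = √36 = 6
|LM| = √((7)² + (24)²) = √625 = 25
|MN| = √((-9)² + (0)²) = √81 = 9
|NO| = √((0)² + (4)²) = √16 = 4
|OJ| = √((-7)² + (-24)²) = √625 = 25
Perimeter = 5 + 6 + 25 + 9 + 4 + 25 = 74.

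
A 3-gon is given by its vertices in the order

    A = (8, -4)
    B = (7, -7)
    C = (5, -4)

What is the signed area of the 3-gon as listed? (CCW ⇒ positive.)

-4.5

Apply the shoelace formula: 2A = Σ (x_i·y_{i+1} − x_{i+1}·y_i), indices taken mod 3.
Σ = (-28) + (7) + (12) = -9
Signed area = Σ/2 = -4.5 (negative ⇒ clockwise traversal).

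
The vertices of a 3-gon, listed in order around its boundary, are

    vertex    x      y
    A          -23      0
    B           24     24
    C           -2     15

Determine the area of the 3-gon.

100.5

Apply the surveyor's formula: 2A = Σ (x_i·y_{i+1} − x_{i+1}·y_i), indices taken mod 3.
Σ = (-552) + (408) + (345) = 201
Area = |Σ|/2 = 100.5.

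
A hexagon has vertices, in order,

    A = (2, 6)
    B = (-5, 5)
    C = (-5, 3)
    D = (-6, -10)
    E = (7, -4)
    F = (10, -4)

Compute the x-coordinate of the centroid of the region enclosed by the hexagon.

Apply Gauss's area formula. First the cross-terms c_i = x_i·y_{i+1} − x_{i+1}·y_i:
  40, 10, 68, 94, 12, 68  ⇒  2A = 292, A = 146.
Then Σ (x_i + x_{i+1})·c_i = 146, so x̄ = 146 / (6·146) = 1/6.

1/6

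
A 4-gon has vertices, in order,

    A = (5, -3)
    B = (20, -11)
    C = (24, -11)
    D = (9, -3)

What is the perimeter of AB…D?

42

|AB| = √((15)² + (-8)²) = √289 = 17
|BC| = √((4)² + (0)²) = √16 = 4
|CD| = √((-15)² + (8)²) = √289 = 17
|DA| = √((-4)² + (0)²) = √16 = 4
Perimeter = 17 + 4 + 17 + 4 = 42.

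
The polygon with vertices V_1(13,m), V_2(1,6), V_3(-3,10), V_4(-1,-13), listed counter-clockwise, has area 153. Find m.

9

The doubled signed area Σ (x_i y_{i+1} − x_{i+1} y_i) is linear in m.
With m=0 it equals 324; the coefficient of m is -2 (from the two edges through V_1).
So -2·m + 324 = 2·153 = 306 ⇒ m = 9.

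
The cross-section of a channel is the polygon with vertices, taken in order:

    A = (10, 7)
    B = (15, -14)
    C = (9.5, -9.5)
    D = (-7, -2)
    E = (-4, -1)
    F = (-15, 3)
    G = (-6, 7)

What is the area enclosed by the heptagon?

283.5

Apply the shoelace formula: 2A = Σ (x_i·y_{i+1} − x_{i+1}·y_i), indices taken mod 7.
Σ = (-245) + (-9.5) + (-85.5) + (-1) + (-27) + (-87) + (-112) = -567
Area = |Σ|/2 = 283.5.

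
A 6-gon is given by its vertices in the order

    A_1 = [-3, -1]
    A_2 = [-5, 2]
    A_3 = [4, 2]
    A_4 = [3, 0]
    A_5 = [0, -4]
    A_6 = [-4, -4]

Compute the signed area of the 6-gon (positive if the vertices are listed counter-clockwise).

Σ = (-11) + (-18) + (-6) + (-12) + (-16) + (-8) = -71
Signed area = Σ/2 = -35.5 (negative ⇒ clockwise traversal).

-35.5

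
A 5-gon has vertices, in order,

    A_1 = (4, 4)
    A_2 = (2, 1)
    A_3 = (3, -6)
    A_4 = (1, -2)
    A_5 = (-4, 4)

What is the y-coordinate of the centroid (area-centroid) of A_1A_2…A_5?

19/15

Apply the surveyor's formula. First the cross-terms c_i = x_i·y_{i+1} − x_{i+1}·y_i:
  -4, -15, 0, -4, -32  ⇒  2A = -55, A = -27.5.
Then Σ (y_i + y_{i+1})·c_i = -209, so ȳ = -209 / (6·(-27.5)) = 19/15.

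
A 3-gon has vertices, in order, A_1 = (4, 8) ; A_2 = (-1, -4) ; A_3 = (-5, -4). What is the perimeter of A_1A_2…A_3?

32

|A_1A_2| = √((-5)² + (-12)²) = √169 = 13
|A_2A_3| = √((-4)² + (0)²) = √16 = 4
|A_3A_1| = √((9)² + (12)²) = √225 = 15
Perimeter = 13 + 4 + 15 = 32.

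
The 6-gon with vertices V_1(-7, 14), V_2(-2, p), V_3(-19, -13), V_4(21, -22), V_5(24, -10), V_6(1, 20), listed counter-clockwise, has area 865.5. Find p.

Write out the shoelace sum; only the two edges meeting at V_2 involve p:
2·Area = [((-7)·p − (-2)·14) + ((-2)·(-13) − (-19)·p)] + 1653
       = 12·p + 1707 = 1731
⇒ p = 2.

2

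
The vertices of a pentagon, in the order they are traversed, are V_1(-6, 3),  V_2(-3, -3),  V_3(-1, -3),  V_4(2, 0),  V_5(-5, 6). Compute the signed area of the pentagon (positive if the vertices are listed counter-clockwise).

Apply the shoelace formula: 2A = Σ (x_i·y_{i+1} − x_{i+1}·y_i), indices taken mod 5.
Cross-terms: 27, 6, 6, 12, 21  ⇒  Σ = 72
Signed area = Σ/2 = 36 (positive ⇒ counter-clockwise traversal).

36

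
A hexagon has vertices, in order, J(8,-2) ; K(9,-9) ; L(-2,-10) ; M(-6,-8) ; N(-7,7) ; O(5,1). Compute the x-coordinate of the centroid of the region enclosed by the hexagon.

Apply the surveyor's formula. First the cross-terms c_i = x_i·y_{i+1} − x_{i+1}·y_i:
  -54, -108, -44, -98, -42, -18  ⇒  2A = -364, A = -182.
Then Σ (x_i + x_{i+1})·c_i = -198, so x̄ = -198 / (6·(-182)) = 33/182.

33/182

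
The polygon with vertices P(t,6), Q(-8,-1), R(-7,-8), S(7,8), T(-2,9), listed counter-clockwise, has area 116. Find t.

Write out the shoelace sum; only the two edges meeting at P involve t:
2·Area = [((-2)·6 − t·9) + (t·(-1) − (-8)·6)] + 136
       = -10·t + 172 = 232
⇒ t = -6.

-6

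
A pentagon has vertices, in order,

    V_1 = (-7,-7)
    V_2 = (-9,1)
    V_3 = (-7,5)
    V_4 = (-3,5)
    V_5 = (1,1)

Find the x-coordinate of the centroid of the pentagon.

-81/17

Apply the shoelace formula. First the cross-terms c_i = x_i·y_{i+1} − x_{i+1}·y_i:
  -70, -38, -20, -8, 0  ⇒  2A = -136, A = -68.
Then Σ (x_i + x_{i+1})·c_i = 1944, so x̄ = 1944 / (6·(-68)) = -81/17.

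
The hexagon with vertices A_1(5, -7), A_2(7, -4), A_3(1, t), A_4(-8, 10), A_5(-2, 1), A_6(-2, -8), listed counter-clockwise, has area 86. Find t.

3

The doubled signed area Σ (x_i y_{i+1} − x_{i+1} y_i) is linear in t.
With t=0 it equals 127; the coefficient of t is 15 (from the two edges through A_3).
So 15·t + 127 = 2·86 = 172 ⇒ t = 3.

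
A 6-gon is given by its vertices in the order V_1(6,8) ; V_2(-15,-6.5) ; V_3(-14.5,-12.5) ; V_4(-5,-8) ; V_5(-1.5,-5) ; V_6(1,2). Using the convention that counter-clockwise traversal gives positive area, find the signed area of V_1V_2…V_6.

119.375

Apply Gauss's area formula: 2A = Σ (x_i·y_{i+1} − x_{i+1}·y_i), indices taken mod 6.
Σ = (81) + (93.25) + (53.5) + (13) + (2) + (-4) = 238.75
Signed area = Σ/2 = 119.375 (positive ⇒ counter-clockwise traversal).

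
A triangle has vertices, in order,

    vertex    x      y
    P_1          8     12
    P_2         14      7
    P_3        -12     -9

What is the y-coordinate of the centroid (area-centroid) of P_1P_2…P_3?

Apply the shoelace formula. First the cross-terms c_i = x_i·y_{i+1} − x_{i+1}·y_i:
  -112, -42, -72  ⇒  2A = -226, A = -113.
Then Σ (y_i + y_{i+1})·c_i = -2260, so ȳ = -2260 / (6·(-113)) = 10/3.

10/3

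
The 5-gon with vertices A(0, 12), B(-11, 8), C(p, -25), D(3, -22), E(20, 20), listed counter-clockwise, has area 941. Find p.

The doubled signed area Σ (x_i y_{i+1} − x_{i+1} y_i) is linear in p.
With p=0 it equals 1222; the coefficient of p is -30 (from the two edges through C).
So -30·p + 1222 = 2·941 = 1882 ⇒ p = -22.

-22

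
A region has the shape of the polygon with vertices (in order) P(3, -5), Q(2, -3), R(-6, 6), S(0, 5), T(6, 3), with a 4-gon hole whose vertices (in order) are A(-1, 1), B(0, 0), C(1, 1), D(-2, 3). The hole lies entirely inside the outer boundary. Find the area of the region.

Outer boundary:
Apply the shoelace (surveyor's) formula: 2A = Σ (x_i·y_{i+1} − x_{i+1}·y_i), indices taken mod 5.
Cross-terms: 1, -6, -30, -30, -39  ⇒  Σ = -104
Area = |Σ|/2 = 52.
Hole:
Apply the shoelace (surveyor's) formula: 2A = Σ (x_i·y_{i+1} − x_{i+1}·y_i), indices taken mod 4.
Σ = (0) + (0) + (5) + (1) = 6
Area = |Σ|/2 = 3.
Net area = 52 − 3 = 49.

49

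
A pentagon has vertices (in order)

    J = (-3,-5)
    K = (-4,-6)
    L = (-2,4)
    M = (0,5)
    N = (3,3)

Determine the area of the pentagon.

30.5

Σ = (-2) + (-28) + (-10) + (-15) + (-6) = -61
Area = |Σ|/2 = 30.5.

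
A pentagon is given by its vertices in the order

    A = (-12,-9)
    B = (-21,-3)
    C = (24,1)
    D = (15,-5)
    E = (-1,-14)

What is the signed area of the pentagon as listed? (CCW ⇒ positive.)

-305.5

Apply Gauss's area formula: 2A = Σ (x_i·y_{i+1} − x_{i+1}·y_i), indices taken mod 5.
Σ = (-153) + (51) + (-135) + (-215) + (-159) = -611
Signed area = Σ/2 = -305.5 (negative ⇒ clockwise traversal).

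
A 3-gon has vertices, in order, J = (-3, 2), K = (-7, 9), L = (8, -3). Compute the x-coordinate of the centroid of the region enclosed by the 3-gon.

-2/3

Apply Gauss's area formula. First the cross-terms c_i = x_i·y_{i+1} − x_{i+1}·y_i:
  -13, -51, 7  ⇒  2A = -57, A = -28.5.
Then Σ (x_i + x_{i+1})·c_i = 114, so x̄ = 114 / (6·(-28.5)) = -2/3.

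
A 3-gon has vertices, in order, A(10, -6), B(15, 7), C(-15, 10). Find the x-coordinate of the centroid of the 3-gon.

Apply Gauss's area formula. First the cross-terms c_i = x_i·y_{i+1} − x_{i+1}·y_i:
  160, 255, -10  ⇒  2A = 405, A = 202.5.
Then Σ (x_i + x_{i+1})·c_i = 4050, so x̄ = 4050 / (6·202.5) = 10/3.

10/3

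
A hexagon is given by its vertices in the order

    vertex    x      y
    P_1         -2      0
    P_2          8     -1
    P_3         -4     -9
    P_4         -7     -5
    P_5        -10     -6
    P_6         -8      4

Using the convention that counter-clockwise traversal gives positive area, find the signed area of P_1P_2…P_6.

-102.5

Apply the surveyor's formula: 2A = Σ (x_i·y_{i+1} − x_{i+1}·y_i), indices taken mod 6.
Σ = (2) + (-76) + (-43) + (-8) + (-88) + (8) = -205
Signed area = Σ/2 = -102.5 (negative ⇒ clockwise traversal).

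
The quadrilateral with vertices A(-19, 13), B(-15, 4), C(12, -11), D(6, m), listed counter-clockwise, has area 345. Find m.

10

The doubled signed area Σ (x_i y_{i+1} − x_{i+1} y_i) is linear in m.
With m=0 it equals 380; the coefficient of m is 31 (from the two edges through D).
So 31·m + 380 = 2·345 = 690 ⇒ m = 10.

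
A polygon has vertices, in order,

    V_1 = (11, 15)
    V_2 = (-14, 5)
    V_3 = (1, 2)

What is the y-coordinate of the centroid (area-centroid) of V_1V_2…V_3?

Apply the surveyor's formula. First the cross-terms c_i = x_i·y_{i+1} − x_{i+1}·y_i:
  265, -33, -7  ⇒  2A = 225, A = 112.5.
Then Σ (y_i + y_{i+1})·c_i = 4950, so ȳ = 4950 / (6·112.5) = 22/3.

22/3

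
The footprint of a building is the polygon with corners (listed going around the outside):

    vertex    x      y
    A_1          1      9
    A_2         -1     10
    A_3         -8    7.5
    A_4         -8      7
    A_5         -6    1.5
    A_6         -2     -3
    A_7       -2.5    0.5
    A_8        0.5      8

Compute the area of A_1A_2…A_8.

57.125

Apply the shoelace formula: 2A = Σ (x_i·y_{i+1} − x_{i+1}·y_i), indices taken mod 8.
Cross-terms: 19, 72.5, 4, 30, 21, -8.5, -20.25, -3.5  ⇒  Σ = 114.25
Area = |Σ|/2 = 57.125.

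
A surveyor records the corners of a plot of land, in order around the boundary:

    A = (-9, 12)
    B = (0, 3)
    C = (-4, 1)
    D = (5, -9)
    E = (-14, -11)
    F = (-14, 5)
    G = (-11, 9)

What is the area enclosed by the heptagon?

255.5

Apply Gauss's area formula: 2A = Σ (x_i·y_{i+1} − x_{i+1}·y_i), indices taken mod 7.
Σ = (-27) + (12) + (31) + (-181) + (-224) + (-71) + (-51) = -511
Area = |Σ|/2 = 255.5.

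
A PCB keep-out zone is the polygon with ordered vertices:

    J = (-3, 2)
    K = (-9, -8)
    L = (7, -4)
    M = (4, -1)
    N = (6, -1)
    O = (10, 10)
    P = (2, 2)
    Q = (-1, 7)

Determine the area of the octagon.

Σ = (42) + (92) + (9) + (2) + (70) + (0) + (16) + (19) = 250
Area = |Σ|/2 = 125.

125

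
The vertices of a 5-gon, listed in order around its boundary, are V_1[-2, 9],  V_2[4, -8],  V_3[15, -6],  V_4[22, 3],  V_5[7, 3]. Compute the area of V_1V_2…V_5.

183.5

Σ = (-20) + (96) + (177) + (45) + (69) = 367
Area = |Σ|/2 = 183.5.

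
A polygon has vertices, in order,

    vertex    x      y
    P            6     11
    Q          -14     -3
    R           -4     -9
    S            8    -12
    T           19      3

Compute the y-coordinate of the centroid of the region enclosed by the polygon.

Apply Gauss's area formula. First the cross-terms c_i = x_i·y_{i+1} − x_{i+1}·y_i:
  136, 114, 120, 252, 191  ⇒  2A = 813, A = 406.5.
Then Σ (y_i + y_{i+1})·c_i = -2394, so ȳ = -2394 / (6·406.5) = -266/271.

-266/271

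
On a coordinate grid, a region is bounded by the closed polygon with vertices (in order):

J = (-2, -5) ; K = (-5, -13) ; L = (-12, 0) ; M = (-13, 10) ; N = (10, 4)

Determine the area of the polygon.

Apply Gauss's area formula: 2A = Σ (x_i·y_{i+1} − x_{i+1}·y_i), indices taken mod 5.
Σ = (1) + (-156) + (-120) + (-152) + (-42) = -469
Area = |Σ|/2 = 234.5.

234.5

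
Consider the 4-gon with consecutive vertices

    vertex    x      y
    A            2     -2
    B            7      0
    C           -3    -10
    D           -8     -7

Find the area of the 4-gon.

42.5

Σ = (14) + (-70) + (-59) + (30) = -85
Area = |Σ|/2 = 42.5.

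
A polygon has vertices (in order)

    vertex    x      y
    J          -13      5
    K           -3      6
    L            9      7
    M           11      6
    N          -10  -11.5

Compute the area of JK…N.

Apply Gauss's area formula: 2A = Σ (x_i·y_{i+1} − x_{i+1}·y_i), indices taken mod 5.
Cross-terms: -63, -75, -23, -66.5, -199.5  ⇒  Σ = -427
Area = |Σ|/2 = 213.5.

213.5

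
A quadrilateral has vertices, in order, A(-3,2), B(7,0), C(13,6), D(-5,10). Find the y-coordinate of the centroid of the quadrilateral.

63/13

Apply the surveyor's formula. First the cross-terms c_i = x_i·y_{i+1} − x_{i+1}·y_i:
  -14, 42, 160, 20  ⇒  2A = 208, A = 104.
Then Σ (y_i + y_{i+1})·c_i = 3024, so ȳ = 3024 / (6·104) = 63/13.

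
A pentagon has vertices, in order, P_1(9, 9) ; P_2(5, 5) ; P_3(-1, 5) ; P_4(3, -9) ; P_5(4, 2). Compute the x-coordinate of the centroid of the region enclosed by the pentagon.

53/21

Apply Gauss's area formula. First the cross-terms c_i = x_i·y_{i+1} − x_{i+1}·y_i:
  0, 30, -6, 42, 18  ⇒  2A = 84, A = 42.
Then Σ (x_i + x_{i+1})·c_i = 636, so x̄ = 636 / (6·42) = 53/21.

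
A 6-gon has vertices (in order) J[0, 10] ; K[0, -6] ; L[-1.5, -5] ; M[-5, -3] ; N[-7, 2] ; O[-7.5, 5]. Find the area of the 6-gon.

Cross-terms: 0, -9, -20.5, -31, -20, -75  ⇒  Σ = -155.5
Area = |Σ|/2 = 77.75.

77.75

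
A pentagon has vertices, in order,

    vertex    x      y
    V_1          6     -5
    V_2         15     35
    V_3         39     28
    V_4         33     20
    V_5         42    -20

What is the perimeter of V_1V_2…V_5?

156

|V_1V_2| = √((9)² + (40)²) = √1681 = 41
|V_2V_3| = √((24)² + (-7)²) = √625 = 25
|V_3V_4| = √((-6)² + (-8)²) = √100 = 10
|V_4V_5| = √((9)² + (-40)²) = √1681 = 41
|V_5V_1| = √((-36)² + (15)²) = √1521 = 39
Perimeter = 41 + 25 + 10 + 41 + 39 = 156.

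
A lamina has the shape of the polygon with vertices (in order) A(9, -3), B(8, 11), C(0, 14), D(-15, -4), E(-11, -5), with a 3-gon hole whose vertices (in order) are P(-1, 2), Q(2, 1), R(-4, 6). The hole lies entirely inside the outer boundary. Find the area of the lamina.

Outer boundary:
Apply the shoelace (surveyor's) formula: 2A = Σ (x_i·y_{i+1} − x_{i+1}·y_i), indices taken mod 5.
Σ = (123) + (112) + (210) + (31) + (78) = 554
Area = |Σ|/2 = 277.
Hole:
Apply Gauss's area formula: 2A = Σ (x_i·y_{i+1} − x_{i+1}·y_i), indices taken mod 3.
Cross-terms: -5, 16, -2  ⇒  Σ = 9
Area = |Σ|/2 = 4.5.
Net area = 277 − 4.5 = 272.5.

272.5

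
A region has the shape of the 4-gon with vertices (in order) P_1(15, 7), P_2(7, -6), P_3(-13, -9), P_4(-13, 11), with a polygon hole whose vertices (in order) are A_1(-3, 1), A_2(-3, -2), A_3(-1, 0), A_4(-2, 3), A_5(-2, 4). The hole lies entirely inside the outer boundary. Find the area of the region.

392

Outer boundary:
Apply Gauss's area formula: 2A = Σ (x_i·y_{i+1} − x_{i+1}·y_i), indices taken mod 4.
Σ = (-139) + (-141) + (-260) + (-256) = -796
Area = |Σ|/2 = 398.
Hole:
Apply Gauss's area formula: 2A = Σ (x_i·y_{i+1} − x_{i+1}·y_i), indices taken mod 5.
A_1→A_2: (-3)(-2) − (-3)(1) = 9
A_2→A_3: (-3)(0) − (-1)(-2) = -2
A_3→A_4: (-1)(3) − (-2)(0) = -3
A_4→A_5: (-2)(4) − (-2)(3) = -2
A_5→A_1: (-2)(1) − (-3)(4) = 10
Σ = 12
Area = |Σ|/2 = 6.
Net area = 398 − 6 = 392.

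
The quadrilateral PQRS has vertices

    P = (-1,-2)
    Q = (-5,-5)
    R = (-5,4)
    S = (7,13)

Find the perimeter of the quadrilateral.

46

|PQ| = √((-4)² + (-3)²) = √25 = 5
|QR| = √((0)² + (9)²) = √81 = 9
|RS| = √((12)² + (9)²) = √225 = 15
|SP| = √((-8)² + (-15)²) = √289 = 17
Perimeter = 5 + 9 + 15 + 17 = 46.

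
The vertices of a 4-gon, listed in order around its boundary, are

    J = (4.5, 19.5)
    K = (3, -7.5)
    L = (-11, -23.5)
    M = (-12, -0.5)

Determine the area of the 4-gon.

Apply the shoelace formula: 2A = Σ (x_i·y_{i+1} − x_{i+1}·y_i), indices taken mod 4.
J→K: (4.5)(-7.5) − (3)(19.5) = -92.25
K→L: (3)(-23.5) − (-11)(-7.5) = -153
L→M: (-11)(-0.5) − (-12)(-23.5) = -276.5
M→J: (-12)(19.5) − (4.5)(-0.5) = -231.75
Σ = -753.5
Area = |Σ|/2 = 376.75.

376.75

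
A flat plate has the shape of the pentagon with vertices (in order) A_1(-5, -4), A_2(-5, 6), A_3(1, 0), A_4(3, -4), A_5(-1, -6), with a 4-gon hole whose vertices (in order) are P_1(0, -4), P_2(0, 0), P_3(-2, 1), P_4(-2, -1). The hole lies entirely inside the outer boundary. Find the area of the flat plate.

Outer boundary:
Apply Gauss's area formula: 2A = Σ (x_i·y_{i+1} − x_{i+1}·y_i), indices taken mod 5.
A_1→A_2: (-5)(6) − (-5)(-4) = -50
A_2→A_3: (-5)(0) − (1)(6) = -6
A_3→A_4: (1)(-4) − (3)(0) = -4
A_4→A_5: (3)(-6) − (-1)(-4) = -22
A_5→A_1: (-1)(-4) − (-5)(-6) = -26
Σ = -108
Area = |Σ|/2 = 54.
Hole:
Apply the shoelace (surveyor's) formula: 2A = Σ (x_i·y_{i+1} − x_{i+1}·y_i), indices taken mod 4.
Σ = (0) + (0) + (4) + (8) = 12
Area = |Σ|/2 = 6.
Net area = 54 − 6 = 48.

48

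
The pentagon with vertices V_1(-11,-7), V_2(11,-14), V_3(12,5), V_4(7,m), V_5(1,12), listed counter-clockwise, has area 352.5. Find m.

Write out the shoelace sum; only the two edges meeting at V_4 involve m:
2·Area = [(12·m − 7·5) + (7·12 − 1·m)] + 579
       = 11·m + 628 = 705
⇒ m = 7.

7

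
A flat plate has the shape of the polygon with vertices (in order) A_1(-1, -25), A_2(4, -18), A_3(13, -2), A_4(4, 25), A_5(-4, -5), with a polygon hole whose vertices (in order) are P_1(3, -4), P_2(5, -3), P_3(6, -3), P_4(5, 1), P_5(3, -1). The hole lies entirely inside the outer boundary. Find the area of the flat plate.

Outer boundary:
Apply Gauss's area formula: 2A = Σ (x_i·y_{i+1} − x_{i+1}·y_i), indices taken mod 5.
A_1→A_2: (-1)(-18) − (4)(-25) = 118
A_2→A_3: (4)(-2) − (13)(-18) = 226
A_3→A_4: (13)(25) − (4)(-2) = 333
A_4→A_5: (4)(-5) − (-4)(25) = 80
A_5→A_1: (-4)(-25) − (-1)(-5) = 95
Σ = 852
Area = |Σ|/2 = 426.
Hole:
Σ = (11) + (3) + (21) + (-8) + (-9) = 18
Area = |Σ|/2 = 9.
Net area = 426 − 9 = 417.

417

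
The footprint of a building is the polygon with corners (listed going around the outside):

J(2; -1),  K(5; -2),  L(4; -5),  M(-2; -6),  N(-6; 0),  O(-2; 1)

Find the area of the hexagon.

Cross-terms: 1, -17, -34, -36, -6, 0  ⇒  Σ = -92
Area = |Σ|/2 = 46.

46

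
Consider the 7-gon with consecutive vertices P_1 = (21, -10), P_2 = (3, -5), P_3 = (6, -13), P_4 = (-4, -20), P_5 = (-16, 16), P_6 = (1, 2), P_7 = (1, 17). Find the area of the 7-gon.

Apply Gauss's area formula: 2A = Σ (x_i·y_{i+1} − x_{i+1}·y_i), indices taken mod 7.
P_1→P_2: (21)(-5) − (3)(-10) = -75
P_2→P_3: (3)(-13) − (6)(-5) = -9
P_3→P_4: (6)(-20) − (-4)(-13) = -172
P_4→P_5: (-4)(16) − (-16)(-20) = -384
P_5→P_6: (-16)(2) − (1)(16) = -48
P_6→P_7: (1)(17) − (1)(2) = 15
P_7→P_1: (1)(-10) − (21)(17) = -367
Σ = -1040
Area = |Σ|/2 = 520.

520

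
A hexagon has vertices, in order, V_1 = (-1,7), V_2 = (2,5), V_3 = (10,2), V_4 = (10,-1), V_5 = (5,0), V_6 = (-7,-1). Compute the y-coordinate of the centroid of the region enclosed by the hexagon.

176/87

Apply Gauss's area formula. First the cross-terms c_i = x_i·y_{i+1} − x_{i+1}·y_i:
  -19, -46, -30, 5, -5, -50  ⇒  2A = -145, A = -72.5.
Then Σ (y_i + y_{i+1})·c_i = -880, so ȳ = -880 / (6·(-72.5)) = 176/87.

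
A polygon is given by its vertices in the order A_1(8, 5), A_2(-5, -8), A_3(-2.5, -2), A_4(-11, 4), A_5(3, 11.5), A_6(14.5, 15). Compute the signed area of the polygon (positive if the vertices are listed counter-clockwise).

-194.375

Apply the shoelace formula: 2A = Σ (x_i·y_{i+1} − x_{i+1}·y_i), indices taken mod 6.
Σ = (-39) + (-10) + (-32) + (-138.5) + (-121.75) + (-47.5) = -388.75
Signed area = Σ/2 = -194.375 (negative ⇒ clockwise traversal).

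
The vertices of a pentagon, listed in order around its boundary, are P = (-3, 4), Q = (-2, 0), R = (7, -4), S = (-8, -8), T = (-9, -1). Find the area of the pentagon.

87.5

P→Q: (-3)(0) − (-2)(4) = 8
Q→R: (-2)(-4) − (7)(0) = 8
R→S: (7)(-8) − (-8)(-4) = -88
S→T: (-8)(-1) − (-9)(-8) = -64
T→P: (-9)(4) − (-3)(-1) = -39
Σ = -175
Area = |Σ|/2 = 87.5.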